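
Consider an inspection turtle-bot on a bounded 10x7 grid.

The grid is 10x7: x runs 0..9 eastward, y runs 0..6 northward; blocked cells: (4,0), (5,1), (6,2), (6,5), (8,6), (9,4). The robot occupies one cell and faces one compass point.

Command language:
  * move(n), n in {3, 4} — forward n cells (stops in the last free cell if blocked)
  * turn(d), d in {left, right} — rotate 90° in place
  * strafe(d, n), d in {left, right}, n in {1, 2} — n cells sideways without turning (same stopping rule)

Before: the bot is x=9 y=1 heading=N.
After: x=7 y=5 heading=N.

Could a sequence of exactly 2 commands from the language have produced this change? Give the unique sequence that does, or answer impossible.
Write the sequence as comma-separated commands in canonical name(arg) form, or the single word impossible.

strafe(left, 2), move(4)

key: running move(4) before strafe(left, 2) would end elsewhere — order is forced
t0: x=9 y=1 heading=N
[1] after strafe(left, 2): x=7 y=1 heading=N
[2] after move(4): x=7 y=5 heading=N
no other 2-command option fits: unique.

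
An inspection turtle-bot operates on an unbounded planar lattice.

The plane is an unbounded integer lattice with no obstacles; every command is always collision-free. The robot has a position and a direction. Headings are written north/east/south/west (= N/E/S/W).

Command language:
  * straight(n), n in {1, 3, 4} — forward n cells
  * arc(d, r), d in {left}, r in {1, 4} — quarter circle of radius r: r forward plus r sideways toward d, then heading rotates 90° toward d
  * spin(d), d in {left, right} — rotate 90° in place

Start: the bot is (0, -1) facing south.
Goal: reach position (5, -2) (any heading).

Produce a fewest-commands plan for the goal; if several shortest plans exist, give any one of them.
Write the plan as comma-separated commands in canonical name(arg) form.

begin: (0, -1) facing south
t=1 arc(left, 1) ⇒ (1, -2) facing east
t=2 straight(4) ⇒ (5, -2) facing east
shorter routes all fall short; 2 is best.

arc(left, 1), straight(4)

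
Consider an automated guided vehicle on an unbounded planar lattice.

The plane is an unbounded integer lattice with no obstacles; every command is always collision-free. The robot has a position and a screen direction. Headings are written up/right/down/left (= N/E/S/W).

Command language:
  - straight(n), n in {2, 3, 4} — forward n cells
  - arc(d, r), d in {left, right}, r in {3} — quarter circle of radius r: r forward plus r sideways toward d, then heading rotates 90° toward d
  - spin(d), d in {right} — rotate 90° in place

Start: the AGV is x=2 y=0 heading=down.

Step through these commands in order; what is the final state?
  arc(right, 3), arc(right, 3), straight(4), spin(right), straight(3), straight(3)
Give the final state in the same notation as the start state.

x=2 y=4 heading=right

start: x=2 y=0 heading=down
1. arc(right, 3) → x=-1 y=-3 heading=left
2. arc(right, 3) → x=-4 y=0 heading=up
3. straight(4) → x=-4 y=4 heading=up
4. spin(right) → x=-4 y=4 heading=right
5. straight(3) → x=-1 y=4 heading=right
6. straight(3) → x=2 y=4 heading=right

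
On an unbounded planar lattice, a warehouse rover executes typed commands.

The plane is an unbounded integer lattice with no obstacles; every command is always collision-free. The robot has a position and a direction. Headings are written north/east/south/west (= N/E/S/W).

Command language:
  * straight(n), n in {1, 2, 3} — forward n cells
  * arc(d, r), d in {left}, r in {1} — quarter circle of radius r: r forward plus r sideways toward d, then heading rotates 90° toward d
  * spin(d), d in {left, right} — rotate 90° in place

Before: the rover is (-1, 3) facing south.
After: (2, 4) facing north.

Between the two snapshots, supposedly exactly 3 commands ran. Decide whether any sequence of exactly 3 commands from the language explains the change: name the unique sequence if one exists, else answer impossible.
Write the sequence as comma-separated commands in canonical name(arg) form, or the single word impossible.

spin(left), straight(2), arc(left, 1)

key: cell and facing (now N) both changed — the 3 commands mix motion and turning
begin: (-1, 3) facing south
[1] after spin(left): (-1, 3) facing east
[2] after straight(2): (1, 3) facing east
[3] after arc(left, 1): (2, 4) facing north
no other 3-command option fits: unique.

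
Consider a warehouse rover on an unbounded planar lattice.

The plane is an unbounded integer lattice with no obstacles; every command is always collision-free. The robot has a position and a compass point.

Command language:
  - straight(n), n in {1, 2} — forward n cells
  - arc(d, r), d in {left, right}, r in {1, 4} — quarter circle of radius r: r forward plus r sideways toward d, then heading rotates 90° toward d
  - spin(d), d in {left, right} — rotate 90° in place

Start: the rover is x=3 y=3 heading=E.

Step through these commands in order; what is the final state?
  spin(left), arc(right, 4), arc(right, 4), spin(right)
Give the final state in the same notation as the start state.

x=11 y=3 heading=W

start: x=3 y=3 heading=E
t=1 spin(left) ⇒ x=3 y=3 heading=N
t=2 arc(right, 4) ⇒ x=7 y=7 heading=E
t=3 arc(right, 4) ⇒ x=11 y=3 heading=S
t=4 spin(right) ⇒ x=11 y=3 heading=W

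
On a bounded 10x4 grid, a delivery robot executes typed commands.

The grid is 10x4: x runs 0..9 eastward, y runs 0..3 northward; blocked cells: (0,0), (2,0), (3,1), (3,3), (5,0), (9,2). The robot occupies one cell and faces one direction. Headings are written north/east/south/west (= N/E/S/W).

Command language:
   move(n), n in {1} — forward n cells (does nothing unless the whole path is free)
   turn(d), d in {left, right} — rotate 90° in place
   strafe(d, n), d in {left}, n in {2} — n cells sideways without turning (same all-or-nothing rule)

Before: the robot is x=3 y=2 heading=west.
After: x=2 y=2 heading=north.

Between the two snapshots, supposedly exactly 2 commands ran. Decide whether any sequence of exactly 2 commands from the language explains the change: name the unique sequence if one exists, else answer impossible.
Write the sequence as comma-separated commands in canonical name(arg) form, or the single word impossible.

key: running turn(right) before move(1) would end elsewhere — order is forced
from: x=3 y=2 heading=west
1. move(1) → x=2 y=2 heading=west
2. turn(right) → x=2 y=2 heading=north
no rival 2-sequence matches.

move(1), turn(right)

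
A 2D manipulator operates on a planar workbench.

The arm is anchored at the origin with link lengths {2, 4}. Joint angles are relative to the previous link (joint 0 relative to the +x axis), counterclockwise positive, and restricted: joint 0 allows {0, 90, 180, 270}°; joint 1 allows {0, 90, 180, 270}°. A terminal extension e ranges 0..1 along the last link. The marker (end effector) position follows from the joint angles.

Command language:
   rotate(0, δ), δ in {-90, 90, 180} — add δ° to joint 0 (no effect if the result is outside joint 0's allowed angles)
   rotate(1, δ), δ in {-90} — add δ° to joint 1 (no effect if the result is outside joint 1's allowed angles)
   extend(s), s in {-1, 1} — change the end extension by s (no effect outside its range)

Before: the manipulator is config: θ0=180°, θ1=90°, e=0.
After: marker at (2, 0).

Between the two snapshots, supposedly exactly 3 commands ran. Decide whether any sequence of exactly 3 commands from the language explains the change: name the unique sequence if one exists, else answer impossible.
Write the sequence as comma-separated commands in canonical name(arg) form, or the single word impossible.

rotate(1, -90), rotate(1, -90), rotate(1, -90)

begin: config: θ0=180°, θ1=90°, e=0
t=1 rotate(1, -90) ⇒ config: θ0=180°, θ1=0°, e=0
t=2 rotate(1, -90) ⇒ config: θ0=180°, θ1=270°, e=0
t=3 rotate(1, -90) ⇒ config: θ0=180°, θ1=180°, e=0
no other 3-command option fits: unique.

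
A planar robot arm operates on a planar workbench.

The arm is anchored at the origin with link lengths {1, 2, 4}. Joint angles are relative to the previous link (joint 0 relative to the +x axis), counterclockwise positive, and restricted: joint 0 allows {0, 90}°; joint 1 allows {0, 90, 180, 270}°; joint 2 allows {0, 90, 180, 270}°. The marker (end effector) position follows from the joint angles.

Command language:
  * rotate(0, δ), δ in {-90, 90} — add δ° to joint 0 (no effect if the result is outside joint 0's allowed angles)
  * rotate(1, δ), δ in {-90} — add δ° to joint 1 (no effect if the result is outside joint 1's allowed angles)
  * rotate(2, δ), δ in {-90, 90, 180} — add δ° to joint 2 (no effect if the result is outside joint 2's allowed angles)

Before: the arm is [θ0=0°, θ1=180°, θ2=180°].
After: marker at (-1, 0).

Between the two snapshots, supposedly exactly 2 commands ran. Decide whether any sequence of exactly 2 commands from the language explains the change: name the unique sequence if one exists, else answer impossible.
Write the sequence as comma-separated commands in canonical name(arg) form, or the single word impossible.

rotate(1, -90), rotate(1, -90)

initial: [θ0=0°, θ1=180°, θ2=180°]
t=1 rotate(1, -90) ⇒ [θ0=0°, θ1=90°, θ2=180°]
t=2 rotate(1, -90) ⇒ [θ0=0°, θ1=0°, θ2=180°]
all 36 alternatives checked — unique.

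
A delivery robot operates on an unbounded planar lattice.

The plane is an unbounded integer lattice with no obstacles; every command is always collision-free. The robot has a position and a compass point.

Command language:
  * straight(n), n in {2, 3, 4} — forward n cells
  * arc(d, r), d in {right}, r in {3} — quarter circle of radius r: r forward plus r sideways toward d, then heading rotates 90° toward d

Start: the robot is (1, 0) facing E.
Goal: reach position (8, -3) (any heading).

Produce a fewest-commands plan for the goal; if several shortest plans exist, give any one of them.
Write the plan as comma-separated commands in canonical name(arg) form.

initial: (1, 0) facing E
step 1 (straight(4)): (5, 0) facing E
step 2 (arc(right, 3)): (8, -3) facing S
shorter routes all fall short; 2 is best.

straight(4), arc(right, 3)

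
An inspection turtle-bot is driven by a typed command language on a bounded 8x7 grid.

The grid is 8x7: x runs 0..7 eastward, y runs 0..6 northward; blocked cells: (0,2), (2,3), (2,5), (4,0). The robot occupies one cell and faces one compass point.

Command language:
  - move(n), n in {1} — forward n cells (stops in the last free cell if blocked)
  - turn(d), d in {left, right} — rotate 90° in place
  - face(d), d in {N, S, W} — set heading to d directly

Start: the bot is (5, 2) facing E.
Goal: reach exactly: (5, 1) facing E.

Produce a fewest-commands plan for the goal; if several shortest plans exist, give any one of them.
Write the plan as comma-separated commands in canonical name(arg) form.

turn(right), move(1), turn(left)

t0: (5, 2) facing E
1. turn(right) → (5, 2) facing S
2. move(1) → (5, 1) facing S
3. turn(left) → (5, 1) facing E
nothing shorter than 3 reaches the goal.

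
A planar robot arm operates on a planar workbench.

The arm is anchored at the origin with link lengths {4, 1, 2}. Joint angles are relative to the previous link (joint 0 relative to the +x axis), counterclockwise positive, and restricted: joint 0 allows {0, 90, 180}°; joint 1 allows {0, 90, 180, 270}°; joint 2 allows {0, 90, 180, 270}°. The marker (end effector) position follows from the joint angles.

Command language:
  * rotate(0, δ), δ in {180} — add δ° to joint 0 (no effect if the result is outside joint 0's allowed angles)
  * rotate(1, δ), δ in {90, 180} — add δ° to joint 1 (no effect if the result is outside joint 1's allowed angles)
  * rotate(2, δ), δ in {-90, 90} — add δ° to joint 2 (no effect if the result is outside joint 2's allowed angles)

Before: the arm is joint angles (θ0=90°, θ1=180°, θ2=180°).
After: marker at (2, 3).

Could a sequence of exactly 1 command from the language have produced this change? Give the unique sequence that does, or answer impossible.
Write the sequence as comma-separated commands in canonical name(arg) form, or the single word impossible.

rotate(2, -90)

from: joint angles (θ0=90°, θ1=180°, θ2=180°)
1. rotate(2, -90) → joint angles (θ0=90°, θ1=180°, θ2=90°)
no other 1-command option fits: unique.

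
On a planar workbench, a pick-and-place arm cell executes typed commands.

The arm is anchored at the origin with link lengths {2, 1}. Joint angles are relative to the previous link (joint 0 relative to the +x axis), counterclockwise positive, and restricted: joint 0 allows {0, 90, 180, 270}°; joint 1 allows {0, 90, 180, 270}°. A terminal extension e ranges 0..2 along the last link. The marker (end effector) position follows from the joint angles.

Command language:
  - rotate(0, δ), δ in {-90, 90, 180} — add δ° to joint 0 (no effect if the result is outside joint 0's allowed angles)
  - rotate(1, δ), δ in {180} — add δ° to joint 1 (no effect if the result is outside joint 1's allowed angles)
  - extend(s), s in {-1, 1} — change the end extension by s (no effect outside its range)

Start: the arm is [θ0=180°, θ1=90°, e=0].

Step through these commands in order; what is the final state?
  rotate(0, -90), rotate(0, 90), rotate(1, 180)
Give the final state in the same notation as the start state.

[θ0=180°, θ1=270°, e=0]

begin: [θ0=180°, θ1=90°, e=0]
1. rotate(0, -90) → [θ0=90°, θ1=90°, e=0]
2. rotate(0, 90) → [θ0=180°, θ1=90°, e=0]
3. rotate(1, 180) → [θ0=180°, θ1=270°, e=0]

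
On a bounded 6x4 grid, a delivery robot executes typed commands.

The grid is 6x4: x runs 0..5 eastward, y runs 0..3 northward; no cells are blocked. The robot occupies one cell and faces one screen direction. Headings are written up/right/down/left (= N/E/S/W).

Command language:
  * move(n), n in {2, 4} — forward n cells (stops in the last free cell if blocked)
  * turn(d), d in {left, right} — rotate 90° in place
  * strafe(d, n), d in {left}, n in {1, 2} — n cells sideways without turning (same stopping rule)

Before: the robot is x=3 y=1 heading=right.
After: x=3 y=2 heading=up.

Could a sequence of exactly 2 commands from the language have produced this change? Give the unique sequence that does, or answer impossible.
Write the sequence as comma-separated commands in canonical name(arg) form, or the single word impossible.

key: order matters: swapping strafe(left, 1) and turn(left) lands elsewhere
from: x=3 y=1 heading=right
step 1 (strafe(left, 1)): x=3 y=2 heading=right
step 2 (turn(left)): x=3 y=2 heading=up
all 36 alternatives checked — unique.

strafe(left, 1), turn(left)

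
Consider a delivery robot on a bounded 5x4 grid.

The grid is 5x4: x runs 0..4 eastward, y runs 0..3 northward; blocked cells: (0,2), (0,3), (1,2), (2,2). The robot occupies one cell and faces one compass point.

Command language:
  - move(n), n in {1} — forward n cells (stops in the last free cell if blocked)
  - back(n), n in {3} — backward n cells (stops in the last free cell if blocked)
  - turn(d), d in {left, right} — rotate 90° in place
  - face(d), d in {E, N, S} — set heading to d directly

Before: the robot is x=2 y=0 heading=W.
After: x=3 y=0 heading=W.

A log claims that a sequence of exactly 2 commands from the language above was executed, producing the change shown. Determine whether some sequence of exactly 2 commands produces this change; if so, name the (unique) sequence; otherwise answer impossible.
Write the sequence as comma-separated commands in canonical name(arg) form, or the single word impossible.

key: back(3) runs into the grid edge before its full distance
start: x=2 y=0 heading=W
step 1 (back(3)): x=4 y=0 heading=W
step 2 (move(1)): x=3 y=0 heading=W
all 49 alternatives checked — unique.

back(3), move(1)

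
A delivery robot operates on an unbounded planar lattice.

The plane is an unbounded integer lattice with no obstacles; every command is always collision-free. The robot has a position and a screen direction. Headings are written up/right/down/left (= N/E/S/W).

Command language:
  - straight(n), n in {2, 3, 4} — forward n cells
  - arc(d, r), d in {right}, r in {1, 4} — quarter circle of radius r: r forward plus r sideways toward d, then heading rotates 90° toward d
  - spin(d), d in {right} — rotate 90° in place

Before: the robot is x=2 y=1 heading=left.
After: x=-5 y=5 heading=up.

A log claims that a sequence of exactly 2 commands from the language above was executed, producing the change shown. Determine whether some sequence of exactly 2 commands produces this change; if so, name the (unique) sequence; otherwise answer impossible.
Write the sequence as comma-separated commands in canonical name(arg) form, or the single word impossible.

key: cell and facing (now N) both changed — the 2 commands mix motion and turning
initial: x=2 y=1 heading=left
t=1 straight(3) ⇒ x=-1 y=1 heading=left
t=2 arc(right, 4) ⇒ x=-5 y=5 heading=up
no rival 2-sequence matches.

straight(3), arc(right, 4)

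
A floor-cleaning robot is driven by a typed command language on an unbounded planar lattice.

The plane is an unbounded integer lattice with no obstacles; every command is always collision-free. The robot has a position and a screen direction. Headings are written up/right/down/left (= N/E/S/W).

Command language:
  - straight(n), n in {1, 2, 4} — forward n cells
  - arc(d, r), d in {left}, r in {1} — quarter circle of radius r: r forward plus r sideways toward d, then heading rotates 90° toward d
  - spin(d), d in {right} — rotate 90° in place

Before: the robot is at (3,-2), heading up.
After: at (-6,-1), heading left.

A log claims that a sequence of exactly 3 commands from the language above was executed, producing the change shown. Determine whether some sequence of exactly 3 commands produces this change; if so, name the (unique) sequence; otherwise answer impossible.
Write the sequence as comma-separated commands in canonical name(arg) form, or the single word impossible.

key: cell and facing (now W) both changed — the 3 commands mix motion and turning
start: at (3,-2), heading up
t=1 arc(left, 1) ⇒ at (2,-1), heading left
t=2 straight(4) ⇒ at (-2,-1), heading left
t=3 straight(4) ⇒ at (-6,-1), heading left
no rival 3-sequence matches.

arc(left, 1), straight(4), straight(4)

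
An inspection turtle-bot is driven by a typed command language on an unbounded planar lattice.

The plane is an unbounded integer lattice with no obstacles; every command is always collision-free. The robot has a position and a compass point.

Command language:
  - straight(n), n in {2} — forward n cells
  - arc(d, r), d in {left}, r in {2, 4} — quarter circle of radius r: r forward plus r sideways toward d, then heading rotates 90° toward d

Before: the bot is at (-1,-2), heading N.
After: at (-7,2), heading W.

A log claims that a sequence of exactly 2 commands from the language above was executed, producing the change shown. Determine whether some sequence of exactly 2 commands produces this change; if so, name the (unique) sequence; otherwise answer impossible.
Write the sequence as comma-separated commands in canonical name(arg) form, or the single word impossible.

arc(left, 4), straight(2)

key: running straight(2) before arc(left, 4) would end elsewhere — order is forced
initial: at (-1,-2), heading N
[1] after arc(left, 4): at (-5,2), heading W
[2] after straight(2): at (-7,2), heading W
no rival 2-sequence matches.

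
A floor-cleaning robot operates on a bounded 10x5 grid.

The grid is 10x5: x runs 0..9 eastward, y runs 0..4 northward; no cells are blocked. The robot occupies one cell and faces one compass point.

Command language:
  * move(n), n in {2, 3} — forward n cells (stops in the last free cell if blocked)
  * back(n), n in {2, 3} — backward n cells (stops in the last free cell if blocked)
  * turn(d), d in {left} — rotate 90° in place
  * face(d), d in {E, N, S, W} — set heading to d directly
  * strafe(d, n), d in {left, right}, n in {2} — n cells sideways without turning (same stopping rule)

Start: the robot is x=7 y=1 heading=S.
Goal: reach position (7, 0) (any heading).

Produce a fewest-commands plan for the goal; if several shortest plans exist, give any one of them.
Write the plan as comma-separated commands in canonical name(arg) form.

move(3)

start: x=7 y=1 heading=S
[1] after move(3): x=7 y=0 heading=S
shorter routes all fall short; 1 is best.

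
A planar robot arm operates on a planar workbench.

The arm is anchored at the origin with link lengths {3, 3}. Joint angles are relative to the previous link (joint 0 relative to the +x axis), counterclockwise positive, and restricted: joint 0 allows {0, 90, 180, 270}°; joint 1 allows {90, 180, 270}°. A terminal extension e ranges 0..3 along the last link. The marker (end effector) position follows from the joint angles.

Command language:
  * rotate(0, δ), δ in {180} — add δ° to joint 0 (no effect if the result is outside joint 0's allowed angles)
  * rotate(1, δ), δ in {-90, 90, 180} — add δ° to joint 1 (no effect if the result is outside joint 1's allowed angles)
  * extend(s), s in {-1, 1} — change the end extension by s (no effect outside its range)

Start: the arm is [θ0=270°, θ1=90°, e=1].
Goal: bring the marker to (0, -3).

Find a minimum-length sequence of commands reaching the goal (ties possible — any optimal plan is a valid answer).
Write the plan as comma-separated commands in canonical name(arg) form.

extend(1), extend(1), rotate(1, 90), rotate(0, 180)

t0: [θ0=270°, θ1=90°, e=1]
1. extend(1) → [θ0=270°, θ1=90°, e=2]
2. extend(1) → [θ0=270°, θ1=90°, e=3]
3. rotate(1, 90) → [θ0=270°, θ1=180°, e=3]
4. rotate(0, 180) → [θ0=90°, θ1=180°, e=3]
minimal: 4 command(s), checked below 4.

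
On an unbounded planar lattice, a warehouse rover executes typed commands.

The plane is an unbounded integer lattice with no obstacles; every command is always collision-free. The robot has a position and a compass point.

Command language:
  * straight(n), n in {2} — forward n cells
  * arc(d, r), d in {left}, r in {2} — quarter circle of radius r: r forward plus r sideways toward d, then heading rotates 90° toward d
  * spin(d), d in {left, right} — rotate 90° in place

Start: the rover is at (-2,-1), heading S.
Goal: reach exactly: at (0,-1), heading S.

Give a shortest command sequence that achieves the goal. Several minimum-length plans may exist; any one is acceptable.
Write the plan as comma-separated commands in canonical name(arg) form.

start: at (-2,-1), heading S
t=1 spin(left) ⇒ at (-2,-1), heading E
t=2 straight(2) ⇒ at (0,-1), heading E
t=3 spin(right) ⇒ at (0,-1), heading S
nothing shorter than 3 reaches the goal.

spin(left), straight(2), spin(right)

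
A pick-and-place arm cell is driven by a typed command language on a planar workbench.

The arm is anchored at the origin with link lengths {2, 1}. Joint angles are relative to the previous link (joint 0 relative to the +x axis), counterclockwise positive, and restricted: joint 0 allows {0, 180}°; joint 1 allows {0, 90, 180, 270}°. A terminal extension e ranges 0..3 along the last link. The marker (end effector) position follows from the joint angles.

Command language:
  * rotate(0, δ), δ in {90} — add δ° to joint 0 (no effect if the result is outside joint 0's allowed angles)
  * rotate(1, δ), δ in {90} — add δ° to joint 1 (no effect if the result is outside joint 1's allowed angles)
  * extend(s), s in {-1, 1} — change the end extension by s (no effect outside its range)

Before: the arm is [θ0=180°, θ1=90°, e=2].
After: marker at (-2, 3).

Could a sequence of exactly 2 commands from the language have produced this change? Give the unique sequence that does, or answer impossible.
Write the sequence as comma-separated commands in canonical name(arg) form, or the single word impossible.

t0: [θ0=180°, θ1=90°, e=2]
1. rotate(1, 90) → [θ0=180°, θ1=180°, e=2]
2. rotate(1, 90) → [θ0=180°, θ1=270°, e=2]
no other 2-command option fits: unique.

rotate(1, 90), rotate(1, 90)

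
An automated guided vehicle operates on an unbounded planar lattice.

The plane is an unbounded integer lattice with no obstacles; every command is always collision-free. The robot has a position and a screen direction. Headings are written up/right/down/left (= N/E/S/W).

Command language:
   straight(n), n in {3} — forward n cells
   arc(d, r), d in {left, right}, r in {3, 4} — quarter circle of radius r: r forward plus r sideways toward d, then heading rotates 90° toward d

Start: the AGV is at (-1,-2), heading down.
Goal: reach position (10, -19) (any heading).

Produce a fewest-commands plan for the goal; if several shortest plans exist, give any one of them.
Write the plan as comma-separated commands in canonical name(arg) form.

t0: at (-1,-2), heading down
1. arc(left, 3) → at (2,-5), heading right
2. arc(right, 3) → at (5,-8), heading down
3. arc(left, 4) → at (9,-12), heading right
4. arc(right, 4) → at (13,-16), heading down
5. arc(right, 3) → at (10,-19), heading left
minimal: 5 command(s), checked below 5.

arc(left, 3), arc(right, 3), arc(left, 4), arc(right, 4), arc(right, 3)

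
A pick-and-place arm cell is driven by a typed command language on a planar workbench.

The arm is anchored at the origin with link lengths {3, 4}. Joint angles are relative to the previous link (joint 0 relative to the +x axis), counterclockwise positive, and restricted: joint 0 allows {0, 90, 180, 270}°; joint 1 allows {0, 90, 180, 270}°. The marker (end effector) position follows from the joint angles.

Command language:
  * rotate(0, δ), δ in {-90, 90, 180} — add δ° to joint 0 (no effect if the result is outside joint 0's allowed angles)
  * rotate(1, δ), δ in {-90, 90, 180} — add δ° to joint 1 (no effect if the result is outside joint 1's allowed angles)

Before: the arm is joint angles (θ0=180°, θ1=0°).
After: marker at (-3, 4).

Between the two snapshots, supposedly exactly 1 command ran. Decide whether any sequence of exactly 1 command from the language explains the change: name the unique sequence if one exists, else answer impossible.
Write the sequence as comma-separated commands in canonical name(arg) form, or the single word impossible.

from: joint angles (θ0=180°, θ1=0°)
1. rotate(1, -90) → joint angles (θ0=180°, θ1=270°)
uniquely the one of 6 1-step routes that fits.

rotate(1, -90)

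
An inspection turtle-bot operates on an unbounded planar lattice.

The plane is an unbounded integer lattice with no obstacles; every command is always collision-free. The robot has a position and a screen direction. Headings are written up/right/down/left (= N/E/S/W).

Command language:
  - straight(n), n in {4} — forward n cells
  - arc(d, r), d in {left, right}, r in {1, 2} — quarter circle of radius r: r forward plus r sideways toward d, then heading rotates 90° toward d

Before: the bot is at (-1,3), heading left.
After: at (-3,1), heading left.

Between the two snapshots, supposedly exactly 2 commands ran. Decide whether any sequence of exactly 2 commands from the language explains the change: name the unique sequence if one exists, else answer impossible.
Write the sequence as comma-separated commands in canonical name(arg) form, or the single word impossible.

arc(left, 1), arc(right, 1)

key: still facing W at the end — net rotation zero over 2 steps
begin: at (-1,3), heading left
[1] after arc(left, 1): at (-2,2), heading down
[2] after arc(right, 1): at (-3,1), heading left
no rival 2-sequence matches.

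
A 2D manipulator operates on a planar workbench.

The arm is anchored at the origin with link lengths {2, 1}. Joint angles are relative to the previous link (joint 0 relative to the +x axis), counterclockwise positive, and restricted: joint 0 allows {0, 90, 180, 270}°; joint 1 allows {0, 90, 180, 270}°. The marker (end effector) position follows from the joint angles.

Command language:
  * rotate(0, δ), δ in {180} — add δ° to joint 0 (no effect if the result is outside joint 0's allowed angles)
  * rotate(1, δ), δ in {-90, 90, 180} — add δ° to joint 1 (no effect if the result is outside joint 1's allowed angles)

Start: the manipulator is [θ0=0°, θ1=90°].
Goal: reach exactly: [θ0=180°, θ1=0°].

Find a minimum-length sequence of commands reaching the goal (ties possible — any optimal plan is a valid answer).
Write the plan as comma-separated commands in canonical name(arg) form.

rotate(0, 180), rotate(1, -90)

from: [θ0=0°, θ1=90°]
[1] after rotate(0, 180): [θ0=180°, θ1=90°]
[2] after rotate(1, -90): [θ0=180°, θ1=0°]
minimal: 2 command(s), checked below 2.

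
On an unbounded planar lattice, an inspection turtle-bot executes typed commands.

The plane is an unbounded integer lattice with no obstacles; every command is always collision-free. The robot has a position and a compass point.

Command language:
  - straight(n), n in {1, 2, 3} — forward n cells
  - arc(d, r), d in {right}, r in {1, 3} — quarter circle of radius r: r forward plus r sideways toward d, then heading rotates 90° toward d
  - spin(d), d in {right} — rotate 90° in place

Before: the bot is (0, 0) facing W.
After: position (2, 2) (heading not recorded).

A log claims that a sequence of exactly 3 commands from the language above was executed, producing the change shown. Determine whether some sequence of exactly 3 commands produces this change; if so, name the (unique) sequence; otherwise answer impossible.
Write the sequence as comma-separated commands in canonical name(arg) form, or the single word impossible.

arc(right, 1), arc(right, 1), straight(2)

key: order matters: swapping arc(right, 1) and straight(2) lands elsewhere
from: (0, 0) facing W
[1] after arc(right, 1): (-1, 1) facing N
[2] after arc(right, 1): (0, 2) facing E
[3] after straight(2): (2, 2) facing E
all 216 alternatives checked — unique.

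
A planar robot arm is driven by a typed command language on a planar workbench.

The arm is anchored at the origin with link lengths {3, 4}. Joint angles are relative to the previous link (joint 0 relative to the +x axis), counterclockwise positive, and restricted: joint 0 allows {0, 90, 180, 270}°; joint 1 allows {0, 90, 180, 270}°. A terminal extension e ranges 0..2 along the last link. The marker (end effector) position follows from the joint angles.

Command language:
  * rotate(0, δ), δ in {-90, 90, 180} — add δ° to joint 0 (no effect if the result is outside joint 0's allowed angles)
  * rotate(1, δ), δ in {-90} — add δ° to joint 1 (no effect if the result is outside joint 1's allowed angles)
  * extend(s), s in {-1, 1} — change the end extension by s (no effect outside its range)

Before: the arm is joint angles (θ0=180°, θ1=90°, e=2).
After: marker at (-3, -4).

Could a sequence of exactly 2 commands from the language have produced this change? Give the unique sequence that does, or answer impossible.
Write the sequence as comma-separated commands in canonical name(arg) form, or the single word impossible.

initial: joint angles (θ0=180°, θ1=90°, e=2)
t=1 extend(-1) ⇒ joint angles (θ0=180°, θ1=90°, e=1)
t=2 extend(-1) ⇒ joint angles (θ0=180°, θ1=90°, e=0)
all 36 alternatives checked — unique.

extend(-1), extend(-1)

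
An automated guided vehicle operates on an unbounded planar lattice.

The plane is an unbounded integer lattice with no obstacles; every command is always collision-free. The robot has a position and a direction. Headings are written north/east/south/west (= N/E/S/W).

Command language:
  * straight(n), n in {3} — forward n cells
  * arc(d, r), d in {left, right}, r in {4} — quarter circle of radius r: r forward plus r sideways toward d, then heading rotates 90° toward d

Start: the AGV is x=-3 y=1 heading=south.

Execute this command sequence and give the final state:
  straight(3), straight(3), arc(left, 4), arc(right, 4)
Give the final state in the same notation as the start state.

x=5 y=-13 heading=south

from: x=-3 y=1 heading=south
t=1 straight(3) ⇒ x=-3 y=-2 heading=south
t=2 straight(3) ⇒ x=-3 y=-5 heading=south
t=3 arc(left, 4) ⇒ x=1 y=-9 heading=east
t=4 arc(right, 4) ⇒ x=5 y=-13 heading=south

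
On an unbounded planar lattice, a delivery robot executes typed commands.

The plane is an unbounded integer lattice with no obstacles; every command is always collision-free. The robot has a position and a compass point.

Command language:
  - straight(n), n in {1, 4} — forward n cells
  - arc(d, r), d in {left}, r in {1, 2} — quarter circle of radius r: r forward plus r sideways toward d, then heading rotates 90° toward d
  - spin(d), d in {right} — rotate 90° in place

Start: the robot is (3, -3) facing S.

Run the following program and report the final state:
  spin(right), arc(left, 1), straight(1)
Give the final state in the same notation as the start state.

(2, -5) facing S

begin: (3, -3) facing S
t=1 spin(right) ⇒ (3, -3) facing W
t=2 arc(left, 1) ⇒ (2, -4) facing S
t=3 straight(1) ⇒ (2, -5) facing S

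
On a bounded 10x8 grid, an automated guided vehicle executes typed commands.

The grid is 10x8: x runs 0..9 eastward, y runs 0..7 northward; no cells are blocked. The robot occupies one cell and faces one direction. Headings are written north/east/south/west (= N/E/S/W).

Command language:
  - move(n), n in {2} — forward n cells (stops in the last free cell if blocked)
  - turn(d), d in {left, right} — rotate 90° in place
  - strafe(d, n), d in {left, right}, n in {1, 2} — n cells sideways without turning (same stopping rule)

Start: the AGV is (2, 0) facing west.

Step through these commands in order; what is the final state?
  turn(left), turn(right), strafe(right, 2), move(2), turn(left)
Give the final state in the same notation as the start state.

t0: (2, 0) facing west
1. turn(left) → (2, 0) facing south
2. turn(right) → (2, 0) facing west
3. strafe(right, 2) → (2, 2) facing west
4. move(2) → (0, 2) facing west
5. turn(left) → (0, 2) facing south

(0, 2) facing south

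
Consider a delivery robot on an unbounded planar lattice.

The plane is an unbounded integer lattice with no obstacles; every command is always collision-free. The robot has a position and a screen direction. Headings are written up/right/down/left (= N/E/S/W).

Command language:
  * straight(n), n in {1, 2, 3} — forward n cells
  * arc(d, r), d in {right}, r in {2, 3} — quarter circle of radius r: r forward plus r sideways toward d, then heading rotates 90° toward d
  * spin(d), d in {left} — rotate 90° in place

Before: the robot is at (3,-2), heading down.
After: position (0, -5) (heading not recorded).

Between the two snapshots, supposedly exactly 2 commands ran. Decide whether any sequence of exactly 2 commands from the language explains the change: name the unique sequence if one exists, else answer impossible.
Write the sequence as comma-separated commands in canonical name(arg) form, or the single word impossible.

key: running spin(left) before arc(right, 3) would end elsewhere — order is forced
initial: at (3,-2), heading down
step 1 (arc(right, 3)): at (0,-5), heading left
step 2 (spin(left)): at (0,-5), heading down
no rival 2-sequence matches.

arc(right, 3), spin(left)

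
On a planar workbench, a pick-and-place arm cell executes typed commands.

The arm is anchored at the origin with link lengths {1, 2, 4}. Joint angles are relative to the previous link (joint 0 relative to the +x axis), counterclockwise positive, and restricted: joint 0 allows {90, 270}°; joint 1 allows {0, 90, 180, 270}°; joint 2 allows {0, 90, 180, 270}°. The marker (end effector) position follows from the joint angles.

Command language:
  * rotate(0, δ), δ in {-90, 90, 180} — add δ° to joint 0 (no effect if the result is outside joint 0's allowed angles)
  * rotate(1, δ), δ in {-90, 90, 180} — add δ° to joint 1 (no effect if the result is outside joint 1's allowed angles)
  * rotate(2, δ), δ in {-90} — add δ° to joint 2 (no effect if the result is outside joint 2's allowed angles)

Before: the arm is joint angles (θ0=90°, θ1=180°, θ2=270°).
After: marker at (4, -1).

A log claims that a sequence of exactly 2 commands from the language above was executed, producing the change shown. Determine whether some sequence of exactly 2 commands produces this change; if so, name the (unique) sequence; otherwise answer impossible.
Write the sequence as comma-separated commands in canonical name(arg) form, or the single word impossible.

initial: joint angles (θ0=90°, θ1=180°, θ2=270°)
1. rotate(2, -90) → joint angles (θ0=90°, θ1=180°, θ2=180°)
2. rotate(2, -90) → joint angles (θ0=90°, θ1=180°, θ2=90°)
no rival 2-sequence matches.

rotate(2, -90), rotate(2, -90)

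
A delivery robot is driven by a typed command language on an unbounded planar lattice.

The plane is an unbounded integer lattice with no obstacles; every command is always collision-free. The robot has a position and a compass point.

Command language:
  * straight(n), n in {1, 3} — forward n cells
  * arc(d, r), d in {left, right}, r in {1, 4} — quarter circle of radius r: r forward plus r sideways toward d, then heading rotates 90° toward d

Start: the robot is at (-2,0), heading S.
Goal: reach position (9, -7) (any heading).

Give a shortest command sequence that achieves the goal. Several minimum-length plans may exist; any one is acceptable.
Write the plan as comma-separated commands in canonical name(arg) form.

initial: at (-2,0), heading S
step 1 (arc(left, 4)): at (2,-4), heading E
step 2 (arc(right, 1)): at (3,-5), heading S
step 3 (arc(left, 4)): at (7,-9), heading E
step 4 (arc(left, 1)): at (8,-8), heading N
step 5 (arc(right, 1)): at (9,-7), heading E
no 4-step plan works, so 5 is optimal.

arc(left, 4), arc(right, 1), arc(left, 4), arc(left, 1), arc(right, 1)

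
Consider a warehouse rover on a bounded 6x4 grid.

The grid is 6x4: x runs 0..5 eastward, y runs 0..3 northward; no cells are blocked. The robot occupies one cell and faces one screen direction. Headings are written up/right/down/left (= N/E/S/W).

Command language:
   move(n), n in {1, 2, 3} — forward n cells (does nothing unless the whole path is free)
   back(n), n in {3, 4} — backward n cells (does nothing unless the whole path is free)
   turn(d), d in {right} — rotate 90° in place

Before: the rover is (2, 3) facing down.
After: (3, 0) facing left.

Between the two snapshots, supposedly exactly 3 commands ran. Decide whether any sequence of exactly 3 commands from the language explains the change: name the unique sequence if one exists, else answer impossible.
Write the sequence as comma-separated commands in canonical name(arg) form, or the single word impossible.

checked all 3-command options: none fits.

impossible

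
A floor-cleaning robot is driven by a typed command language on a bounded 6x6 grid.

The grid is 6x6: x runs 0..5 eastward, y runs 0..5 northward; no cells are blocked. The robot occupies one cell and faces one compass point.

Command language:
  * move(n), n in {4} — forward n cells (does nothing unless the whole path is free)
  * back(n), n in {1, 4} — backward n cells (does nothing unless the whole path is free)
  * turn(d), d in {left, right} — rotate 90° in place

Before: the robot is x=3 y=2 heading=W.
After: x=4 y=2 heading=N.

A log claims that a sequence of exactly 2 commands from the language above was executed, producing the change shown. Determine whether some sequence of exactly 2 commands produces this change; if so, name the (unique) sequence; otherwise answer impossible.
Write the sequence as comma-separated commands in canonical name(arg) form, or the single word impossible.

key: cell and facing (now N) both changed — the 2 commands mix motion and turning
from: x=3 y=2 heading=W
t=1 back(1) ⇒ x=4 y=2 heading=W
t=2 turn(right) ⇒ x=4 y=2 heading=N
all 25 alternatives checked — unique.

back(1), turn(right)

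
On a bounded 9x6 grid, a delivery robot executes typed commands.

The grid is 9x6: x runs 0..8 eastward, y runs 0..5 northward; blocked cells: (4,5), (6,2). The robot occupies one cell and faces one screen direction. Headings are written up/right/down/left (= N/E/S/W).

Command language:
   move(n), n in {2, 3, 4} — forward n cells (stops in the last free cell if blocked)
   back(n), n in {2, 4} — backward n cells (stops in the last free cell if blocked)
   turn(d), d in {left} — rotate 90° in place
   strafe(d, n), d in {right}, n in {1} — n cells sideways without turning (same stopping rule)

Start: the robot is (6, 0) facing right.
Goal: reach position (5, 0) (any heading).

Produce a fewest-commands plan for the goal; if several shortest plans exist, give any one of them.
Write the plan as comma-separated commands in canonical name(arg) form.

back(4), move(3)

initial: (6, 0) facing right
1. back(4) → (2, 0) facing right
2. move(3) → (5, 0) facing right
shorter routes all fall short; 2 is best.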